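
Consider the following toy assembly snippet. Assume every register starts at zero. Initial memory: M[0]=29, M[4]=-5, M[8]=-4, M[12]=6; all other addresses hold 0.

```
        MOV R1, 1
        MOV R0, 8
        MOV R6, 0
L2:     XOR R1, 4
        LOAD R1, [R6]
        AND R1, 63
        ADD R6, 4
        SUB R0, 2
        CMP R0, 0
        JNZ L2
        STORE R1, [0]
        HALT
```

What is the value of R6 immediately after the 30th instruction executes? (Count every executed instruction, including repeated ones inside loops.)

MOV R1, 1 → R1=1
MOV R0, 8 → R0=8
MOV R6, 0 → R6=0
XOR R1, 4 → R1=1^4=5
LOAD R1, [R6] → R1=M[0]=29
AND R1, 63 → R1=29&63=29
ADD R6, 4 → R6=0+4=4
SUB R0, 2 → R0=8-2=6
CMP R0, 0  (cmp 6,0)
JNZ L2: taken
XOR R1, 4 → R1=29^4=25
LOAD R1, [R6] → R1=M[4]=-5
AND R1, 63 → R1=(-5)&63=59
ADD R6, 4 → R6=4+4=8
SUB R0, 2 → R0=6-2=4
CMP R0, 0  (cmp 4,0)
JNZ L2: taken
XOR R1, 4 → R1=59^4=63
LOAD R1, [R6] → R1=M[8]=-4
AND R1, 63 → R1=(-4)&63=60
ADD R6, 4 → R6=8+4=12
SUB R0, 2 → R0=4-2=2
CMP R0, 0  (cmp 2,0)
JNZ L2: taken
XOR R1, 4 → R1=60^4=56
LOAD R1, [R6] → R1=M[12]=6
AND R1, 63 → R1=6&63=6
ADD R6, 4 → R6=12+4=16
SUB R0, 2 → R0=2-2=0
CMP R0, 0  (cmp 0,0)
After step 30: R6 = 16.

16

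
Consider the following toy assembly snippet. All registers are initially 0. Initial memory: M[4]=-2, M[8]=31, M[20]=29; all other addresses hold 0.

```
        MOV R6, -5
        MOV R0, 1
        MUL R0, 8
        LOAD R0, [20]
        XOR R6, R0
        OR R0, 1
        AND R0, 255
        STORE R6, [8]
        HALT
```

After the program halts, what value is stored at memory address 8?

-26

R6=-5
R0=1
R0=1*8=8
R0=M[20]=29
R6=(-5)^29=-26
R0=29|1=29
R0=29&255=29
STORE R6, [8] → M[8]=-26
halt.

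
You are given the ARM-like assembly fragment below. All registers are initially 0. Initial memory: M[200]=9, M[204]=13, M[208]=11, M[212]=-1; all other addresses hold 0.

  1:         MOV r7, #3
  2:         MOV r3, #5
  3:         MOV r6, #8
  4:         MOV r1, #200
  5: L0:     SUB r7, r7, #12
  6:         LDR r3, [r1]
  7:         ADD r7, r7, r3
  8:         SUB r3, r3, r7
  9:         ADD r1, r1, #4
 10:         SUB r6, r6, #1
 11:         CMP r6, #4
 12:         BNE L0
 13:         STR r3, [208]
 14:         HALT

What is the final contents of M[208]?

r7=3
r3=5
r6=8
r1=200
r7=3-12=-9
r3=M[200]=9
r7=(-9)+9=0
r3=9-0=9
r1=200+4=204
r6=8-1=7
CMP r6, #4  (cmp 7,4)
BNE L0: taken
r7=0-12=-12
r3=M[204]=13
r7=(-12)+13=1
r3=13-1=12
r1=204+4=208
r6=7-1=6
CMP r6, #4  (cmp 6,4)
BNE L0: taken
r7=1-12=-11
r3=M[208]=11
r7=(-11)+11=0
r3=11-0=11
r1=208+4=212
r6=6-1=5
CMP r6, #4  (cmp 5,4)
BNE L0: taken
r7=0-12=-12
r3=M[212]=-1
r7=(-12)+(-1)=-13
r3=(-1)-(-13)=12
r1=212+4=216
r6=5-1=4
CMP r6, #4  (cmp 4,4)
BNE L0: not taken
STR r3, [208] → M[208]=12
halt.

12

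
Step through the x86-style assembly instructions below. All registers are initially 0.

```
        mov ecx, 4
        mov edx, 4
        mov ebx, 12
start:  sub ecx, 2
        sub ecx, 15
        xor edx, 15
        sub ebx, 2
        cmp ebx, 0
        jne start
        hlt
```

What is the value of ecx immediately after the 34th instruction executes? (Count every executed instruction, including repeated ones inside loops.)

-83

after mov ecx, 4: ecx=4
after mov edx, 4: edx=4
after mov ebx, 12: ebx=12
after sub ecx, 2: ecx=4-2=2
after sub ecx, 15: ecx=2-15=-13
after xor edx, 15: edx=4^15=11
after sub ebx, 2: ebx=12-2=10
cmp ebx, 0  (cmp 10,0)
jne start: taken
after sub ecx, 2: ecx=(-13)-2=-15
after sub ecx, 15: ecx=(-15)-15=-30
after xor edx, 15: edx=11^15=4
after sub ebx, 2: ebx=10-2=8
cmp ebx, 0  (cmp 8,0)
jne start: taken
after sub ecx, 2: ecx=(-30)-2=-32
after sub ecx, 15: ecx=(-32)-15=-47
after xor edx, 15: edx=4^15=11
after sub ebx, 2: ebx=8-2=6
cmp ebx, 0  (cmp 6,0)
jne start: taken
after sub ecx, 2: ecx=(-47)-2=-49
after sub ecx, 15: ecx=(-49)-15=-64
after xor edx, 15: edx=11^15=4
after sub ebx, 2: ebx=6-2=4
cmp ebx, 0  (cmp 4,0)
jne start: taken
after sub ecx, 2: ecx=(-64)-2=-66
after sub ecx, 15: ecx=(-66)-15=-81
after xor edx, 15: edx=4^15=11
after sub ebx, 2: ebx=4-2=2
cmp ebx, 0  (cmp 2,0)
jne start: taken
after sub ecx, 2: ecx=(-81)-2=-83
After step 34: ecx = -83.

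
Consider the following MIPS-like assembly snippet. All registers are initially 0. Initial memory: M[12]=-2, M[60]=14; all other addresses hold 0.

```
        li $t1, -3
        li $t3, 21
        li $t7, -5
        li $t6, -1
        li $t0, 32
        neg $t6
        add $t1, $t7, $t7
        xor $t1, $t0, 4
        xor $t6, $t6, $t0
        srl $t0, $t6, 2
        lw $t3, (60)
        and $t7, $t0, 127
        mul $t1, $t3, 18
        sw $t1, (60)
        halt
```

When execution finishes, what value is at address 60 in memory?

252

li $t1, -3 → $t1=-3
li $t3, 21 → $t3=21
li $t7, -5 → $t7=-5
li $t6, -1 → $t6=-1
li $t0, 32 → $t0=32
neg $t6 → $t6=-(-1)=1
add $t1, $t7, $t7 → $t1=(-5)+(-5)=-10
xor $t1, $t0, 4 → $t1=32^4=36
xor $t6, $t6, $t0 → $t6=1^32=33
srl $t0, $t6, 2 → $t0=33>>2=8
lw $t3, (60) → $t3=M[60]=14
and $t7, $t0, 127 → $t7=8&127=8
mul $t1, $t3, 18 → $t1=14*18=252
sw $t1, (60) → M[60]=252
halt.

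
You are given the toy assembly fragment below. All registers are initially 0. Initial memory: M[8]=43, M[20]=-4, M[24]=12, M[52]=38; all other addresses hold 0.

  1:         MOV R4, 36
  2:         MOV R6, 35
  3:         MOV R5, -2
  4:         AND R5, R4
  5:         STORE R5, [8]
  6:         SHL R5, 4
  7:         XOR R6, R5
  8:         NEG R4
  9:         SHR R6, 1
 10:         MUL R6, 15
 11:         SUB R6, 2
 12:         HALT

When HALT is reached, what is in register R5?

after MOV R4, 36: R4=36
after MOV R6, 35: R6=35
after MOV R5, -2: R5=-2
after AND R5, R4: R5=(-2)&36=36
STORE R5, [8] → M[8]=36
after SHL R5, 4: R5=36<<4=576
after XOR R6, R5: R6=35^576=611
after NEG R4: R4=-(36)=-36
after SHR R6, 1: R6=611>>1=305
after MUL R6, 15: R6=305*15=4575
after SUB R6, 2: R6=4575-2=4573
halt.

576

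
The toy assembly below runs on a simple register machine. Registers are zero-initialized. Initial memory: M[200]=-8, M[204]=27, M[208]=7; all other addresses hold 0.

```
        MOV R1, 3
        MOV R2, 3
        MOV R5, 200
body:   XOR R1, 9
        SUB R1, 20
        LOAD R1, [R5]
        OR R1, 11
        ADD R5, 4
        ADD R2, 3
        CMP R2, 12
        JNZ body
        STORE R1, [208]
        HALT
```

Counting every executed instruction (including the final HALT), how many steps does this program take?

R1=3
R2=3
R5=200
R1=3^9=10
R1=10-20=-10
R1=M[200]=-8
R1=(-8)|11=-5
R5=200+4=204
R2=3+3=6
CMP R2, 12  (cmp 6,12)
JNZ body: taken
R1=(-5)^9=-14
R1=(-14)-20=-34
R1=M[204]=27
R1=27|11=27
R5=204+4=208
R2=6+3=9
CMP R2, 12  (cmp 9,12)
JNZ body: taken
R1=27^9=18
R1=18-20=-2
R1=M[208]=7
R1=7|11=15
R5=208+4=212
R2=9+3=12
CMP R2, 12  (cmp 12,12)
JNZ body: not taken
STORE R1, [208] → M[208]=15
halt.
Total executed instructions: 29.

29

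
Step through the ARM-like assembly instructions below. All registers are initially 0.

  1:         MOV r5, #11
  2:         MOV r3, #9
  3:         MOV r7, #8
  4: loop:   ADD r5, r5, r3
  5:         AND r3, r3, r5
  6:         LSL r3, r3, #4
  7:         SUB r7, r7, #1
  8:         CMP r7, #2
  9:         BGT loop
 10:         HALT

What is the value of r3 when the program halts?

r5=11
r3=9
r7=8
r5=11+9=20
r3=9&20=0
r3=0<<4=0
r7=8-1=7
CMP r7, #2  (cmp 7,2)
BGT loop: taken
r5=20+0=20
r3=0&20=0
r3=0<<4=0
r7=7-1=6
CMP r7, #2  (cmp 6,2)
BGT loop: taken
r5=20+0=20
r3=0&20=0
r3=0<<4=0
r7=6-1=5
CMP r7, #2  (cmp 5,2)
BGT loop: taken
r5=20+0=20
r3=0&20=0
r3=0<<4=0
r7=5-1=4
CMP r7, #2  (cmp 4,2)
BGT loop: taken
r5=20+0=20
r3=0&20=0
r3=0<<4=0
r7=4-1=3
CMP r7, #2  (cmp 3,2)
BGT loop: taken
r5=20+0=20
r3=0&20=0
r3=0<<4=0
r7=3-1=2
CMP r7, #2  (cmp 2,2)
BGT loop: not taken
halt.

0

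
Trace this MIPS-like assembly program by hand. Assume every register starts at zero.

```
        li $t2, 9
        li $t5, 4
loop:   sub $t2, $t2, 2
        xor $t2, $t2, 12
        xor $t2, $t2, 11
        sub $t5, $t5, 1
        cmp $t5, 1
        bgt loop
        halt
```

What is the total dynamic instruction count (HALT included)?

21

li $t2, 9 → $t2=9
li $t5, 4 → $t5=4
sub $t2, $t2, 2 → $t2=9-2=7
xor $t2, $t2, 12 → $t2=7^12=11
xor $t2, $t2, 11 → $t2=11^11=0
sub $t5, $t5, 1 → $t5=4-1=3
cmp $t5, 1  (cmp 3,1)
bgt loop: taken
sub $t2, $t2, 2 → $t2=0-2=-2
xor $t2, $t2, 12 → $t2=(-2)^12=-14
xor $t2, $t2, 11 → $t2=(-14)^11=-7
sub $t5, $t5, 1 → $t5=3-1=2
cmp $t5, 1  (cmp 2,1)
bgt loop: taken
sub $t2, $t2, 2 → $t2=(-7)-2=-9
xor $t2, $t2, 12 → $t2=(-9)^12=-5
xor $t2, $t2, 11 → $t2=(-5)^11=-16
sub $t5, $t5, 1 → $t5=2-1=1
cmp $t5, 1  (cmp 1,1)
bgt loop: not taken
halt.
Total executed instructions: 21.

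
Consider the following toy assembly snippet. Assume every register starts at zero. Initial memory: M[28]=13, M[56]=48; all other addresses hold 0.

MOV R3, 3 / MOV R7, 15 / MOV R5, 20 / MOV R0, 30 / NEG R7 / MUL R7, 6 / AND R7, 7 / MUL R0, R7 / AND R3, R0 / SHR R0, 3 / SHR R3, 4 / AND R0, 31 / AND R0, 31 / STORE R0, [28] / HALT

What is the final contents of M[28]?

22

R3=3
R7=15
R5=20
R0=30
R7=-(15)=-15
R7=(-15)*6=-90
R7=(-90)&7=6
R0=30*6=180
R3=3&180=0
R0=180>>3=22
R3=0>>4=0
R0=22&31=22
R0=22&31=22
STORE R0, [28] → M[28]=22
halt.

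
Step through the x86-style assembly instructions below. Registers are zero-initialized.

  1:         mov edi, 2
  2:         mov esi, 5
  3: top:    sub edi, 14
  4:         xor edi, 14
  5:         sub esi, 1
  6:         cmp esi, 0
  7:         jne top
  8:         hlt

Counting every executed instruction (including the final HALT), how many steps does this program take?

mov edi, 2 → edi=2
mov esi, 5 → esi=5
sub edi, 14 → edi=2-14=-12
xor edi, 14 → edi=(-12)^14=-6
sub esi, 1 → esi=5-1=4
cmp esi, 0  (cmp 4,0)
jne top: taken
sub edi, 14 → edi=(-6)-14=-20
xor edi, 14 → edi=(-20)^14=-30
sub esi, 1 → esi=4-1=3
cmp esi, 0  (cmp 3,0)
jne top: taken
sub edi, 14 → edi=(-30)-14=-44
xor edi, 14 → edi=(-44)^14=-38
sub esi, 1 → esi=3-1=2
cmp esi, 0  (cmp 2,0)
jne top: taken
sub edi, 14 → edi=(-38)-14=-52
xor edi, 14 → edi=(-52)^14=-62
sub esi, 1 → esi=2-1=1
cmp esi, 0  (cmp 1,0)
jne top: taken
sub edi, 14 → edi=(-62)-14=-76
xor edi, 14 → edi=(-76)^14=-70
sub esi, 1 → esi=1-1=0
cmp esi, 0  (cmp 0,0)
jne top: not taken
halt.
Total executed instructions: 28.

28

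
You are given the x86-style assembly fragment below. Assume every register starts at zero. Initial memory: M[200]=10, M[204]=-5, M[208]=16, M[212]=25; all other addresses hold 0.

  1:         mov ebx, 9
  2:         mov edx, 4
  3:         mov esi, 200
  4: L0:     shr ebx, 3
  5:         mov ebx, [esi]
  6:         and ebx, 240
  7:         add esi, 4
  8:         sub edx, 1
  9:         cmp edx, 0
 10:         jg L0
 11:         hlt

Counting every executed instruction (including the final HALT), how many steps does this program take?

after mov ebx, 9: ebx=9
after mov edx, 4: edx=4
after mov esi, 200: esi=200
after shr ebx, 3: ebx=9>>3=1
after mov ebx, [esi]: ebx=M[200]=10
after and ebx, 240: ebx=10&240=0
after add esi, 4: esi=200+4=204
after sub edx, 1: edx=4-1=3
cmp edx, 0  (cmp 3,0)
jg L0: taken
after shr ebx, 3: ebx=0>>3=0
after mov ebx, [esi]: ebx=M[204]=-5
after and ebx, 240: ebx=(-5)&240=240
after add esi, 4: esi=204+4=208
after sub edx, 1: edx=3-1=2
cmp edx, 0  (cmp 2,0)
jg L0: taken
after shr ebx, 3: ebx=240>>3=30
after mov ebx, [esi]: ebx=M[208]=16
after and ebx, 240: ebx=16&240=16
after add esi, 4: esi=208+4=212
after sub edx, 1: edx=2-1=1
cmp edx, 0  (cmp 1,0)
jg L0: taken
after shr ebx, 3: ebx=16>>3=2
after mov ebx, [esi]: ebx=M[212]=25
after and ebx, 240: ebx=25&240=16
after add esi, 4: esi=212+4=216
after sub edx, 1: edx=1-1=0
cmp edx, 0  (cmp 0,0)
jg L0: not taken
halt.
Total executed instructions: 32.

32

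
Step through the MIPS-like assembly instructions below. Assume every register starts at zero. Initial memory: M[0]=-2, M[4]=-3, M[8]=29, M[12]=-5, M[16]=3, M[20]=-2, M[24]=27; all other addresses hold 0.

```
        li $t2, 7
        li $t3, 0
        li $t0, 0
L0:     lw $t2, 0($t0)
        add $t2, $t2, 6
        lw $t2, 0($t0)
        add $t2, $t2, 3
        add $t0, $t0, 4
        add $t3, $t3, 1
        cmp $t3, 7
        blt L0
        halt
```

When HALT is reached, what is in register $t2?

30

li $t2, 7 → $t2=7
li $t3, 0 → $t3=0
li $t0, 0 → $t0=0
lw $t2, 0($t0) → $t2=M[0]=-2
add $t2, $t2, 6 → $t2=(-2)+6=4
lw $t2, 0($t0) → $t2=M[0]=-2
add $t2, $t2, 3 → $t2=(-2)+3=1
add $t0, $t0, 4 → $t0=0+4=4
add $t3, $t3, 1 → $t3=0+1=1
cmp $t3, 7  (cmp 1,7)
blt L0: taken
lw $t2, 0($t0) → $t2=M[4]=-3
add $t2, $t2, 6 → $t2=(-3)+6=3
lw $t2, 0($t0) → $t2=M[4]=-3
add $t2, $t2, 3 → $t2=(-3)+3=0
add $t0, $t0, 4 → $t0=4+4=8
add $t3, $t3, 1 → $t3=1+1=2
cmp $t3, 7  (cmp 2,7)
blt L0: taken
lw $t2, 0($t0) → $t2=M[8]=29
add $t2, $t2, 6 → $t2=29+6=35
lw $t2, 0($t0) → $t2=M[8]=29
add $t2, $t2, 3 → $t2=29+3=32
add $t0, $t0, 4 → $t0=8+4=12
add $t3, $t3, 1 → $t3=2+1=3
cmp $t3, 7  (cmp 3,7)
blt L0: taken
lw $t2, 0($t0) → $t2=M[12]=-5
add $t2, $t2, 6 → $t2=(-5)+6=1
lw $t2, 0($t0) → $t2=M[12]=-5
add $t2, $t2, 3 → $t2=(-5)+3=-2
add $t0, $t0, 4 → $t0=12+4=16
add $t3, $t3, 1 → $t3=3+1=4
cmp $t3, 7  (cmp 4,7)
blt L0: taken
lw $t2, 0($t0) → $t2=M[16]=3
add $t2, $t2, 6 → $t2=3+6=9
lw $t2, 0($t0) → $t2=M[16]=3
add $t2, $t2, 3 → $t2=3+3=6
add $t0, $t0, 4 → $t0=16+4=20
add $t3, $t3, 1 → $t3=4+1=5
cmp $t3, 7  (cmp 5,7)
blt L0: taken
lw $t2, 0($t0) → $t2=M[20]=-2
add $t2, $t2, 6 → $t2=(-2)+6=4
lw $t2, 0($t0) → $t2=M[20]=-2
add $t2, $t2, 3 → $t2=(-2)+3=1
add $t0, $t0, 4 → $t0=20+4=24
add $t3, $t3, 1 → $t3=5+1=6
cmp $t3, 7  (cmp 6,7)
blt L0: taken
lw $t2, 0($t0) → $t2=M[24]=27
add $t2, $t2, 6 → $t2=27+6=33
lw $t2, 0($t0) → $t2=M[24]=27
add $t2, $t2, 3 → $t2=27+3=30
add $t0, $t0, 4 → $t0=24+4=28
add $t3, $t3, 1 → $t3=6+1=7
cmp $t3, 7  (cmp 7,7)
blt L0: not taken
halt.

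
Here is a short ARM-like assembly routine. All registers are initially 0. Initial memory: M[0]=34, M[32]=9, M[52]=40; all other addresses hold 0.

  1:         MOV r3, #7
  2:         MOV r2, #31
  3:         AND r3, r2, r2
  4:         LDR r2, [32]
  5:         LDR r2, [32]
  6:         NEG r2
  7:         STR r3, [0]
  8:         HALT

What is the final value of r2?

r3=7
r2=31
r3=31&31=31
r2=M[32]=9
r2=M[32]=9
r2=-(9)=-9
STR r3, [0] → M[0]=31
halt.

-9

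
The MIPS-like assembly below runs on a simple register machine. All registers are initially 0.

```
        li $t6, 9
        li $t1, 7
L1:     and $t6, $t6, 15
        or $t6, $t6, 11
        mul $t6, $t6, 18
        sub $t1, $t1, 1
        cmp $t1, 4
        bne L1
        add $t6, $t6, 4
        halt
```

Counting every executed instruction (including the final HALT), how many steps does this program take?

li $t6, 9 → $t6=9
li $t1, 7 → $t1=7
and $t6, $t6, 15 → $t6=9&15=9
or $t6, $t6, 11 → $t6=9|11=11
mul $t6, $t6, 18 → $t6=11*18=198
sub $t1, $t1, 1 → $t1=7-1=6
cmp $t1, 4  (cmp 6,4)
bne L1: taken
and $t6, $t6, 15 → $t6=198&15=6
or $t6, $t6, 11 → $t6=6|11=15
mul $t6, $t6, 18 → $t6=15*18=270
sub $t1, $t1, 1 → $t1=6-1=5
cmp $t1, 4  (cmp 5,4)
bne L1: taken
and $t6, $t6, 15 → $t6=270&15=14
or $t6, $t6, 11 → $t6=14|11=15
mul $t6, $t6, 18 → $t6=15*18=270
sub $t1, $t1, 1 → $t1=5-1=4
cmp $t1, 4  (cmp 4,4)
bne L1: not taken
add $t6, $t6, 4 → $t6=270+4=274
halt.
Total executed instructions: 22.

22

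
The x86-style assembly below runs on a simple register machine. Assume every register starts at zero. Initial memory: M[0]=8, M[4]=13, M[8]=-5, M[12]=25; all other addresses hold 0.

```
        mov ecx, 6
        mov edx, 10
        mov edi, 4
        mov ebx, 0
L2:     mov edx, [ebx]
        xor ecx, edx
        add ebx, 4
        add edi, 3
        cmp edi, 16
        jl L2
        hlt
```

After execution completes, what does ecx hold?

mov ecx, 6 → ecx=6
mov edx, 10 → edx=10
mov edi, 4 → edi=4
mov ebx, 0 → ebx=0
mov edx, [ebx] → edx=M[0]=8
xor ecx, edx → ecx=6^8=14
add ebx, 4 → ebx=0+4=4
add edi, 3 → edi=4+3=7
cmp edi, 16  (cmp 7,16)
jl L2: taken
mov edx, [ebx] → edx=M[4]=13
xor ecx, edx → ecx=14^13=3
add ebx, 4 → ebx=4+4=8
add edi, 3 → edi=7+3=10
cmp edi, 16  (cmp 10,16)
jl L2: taken
mov edx, [ebx] → edx=M[8]=-5
xor ecx, edx → ecx=3^(-5)=-8
add ebx, 4 → ebx=8+4=12
add edi, 3 → edi=10+3=13
cmp edi, 16  (cmp 13,16)
jl L2: taken
mov edx, [ebx] → edx=M[12]=25
xor ecx, edx → ecx=(-8)^25=-31
add ebx, 4 → ebx=12+4=16
add edi, 3 → edi=13+3=16
cmp edi, 16  (cmp 16,16)
jl L2: not taken
halt.

-31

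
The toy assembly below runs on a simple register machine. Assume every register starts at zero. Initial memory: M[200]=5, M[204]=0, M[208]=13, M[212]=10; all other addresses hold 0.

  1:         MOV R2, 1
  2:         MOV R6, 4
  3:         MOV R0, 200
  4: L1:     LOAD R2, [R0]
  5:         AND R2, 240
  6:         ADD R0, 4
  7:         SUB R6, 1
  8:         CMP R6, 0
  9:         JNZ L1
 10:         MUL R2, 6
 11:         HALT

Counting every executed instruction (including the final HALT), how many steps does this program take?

after MOV R2, 1: R2=1
after MOV R6, 4: R6=4
after MOV R0, 200: R0=200
after LOAD R2, [R0]: R2=M[200]=5
after AND R2, 240: R2=5&240=0
after ADD R0, 4: R0=200+4=204
after SUB R6, 1: R6=4-1=3
CMP R6, 0  (cmp 3,0)
JNZ L1: taken
after LOAD R2, [R0]: R2=M[204]=0
after AND R2, 240: R2=0&240=0
after ADD R0, 4: R0=204+4=208
after SUB R6, 1: R6=3-1=2
CMP R6, 0  (cmp 2,0)
JNZ L1: taken
after LOAD R2, [R0]: R2=M[208]=13
after AND R2, 240: R2=13&240=0
after ADD R0, 4: R0=208+4=212
after SUB R6, 1: R6=2-1=1
CMP R6, 0  (cmp 1,0)
JNZ L1: taken
after LOAD R2, [R0]: R2=M[212]=10
after AND R2, 240: R2=10&240=0
after ADD R0, 4: R0=212+4=216
after SUB R6, 1: R6=1-1=0
CMP R6, 0  (cmp 0,0)
JNZ L1: not taken
after MUL R2, 6: R2=0*6=0
halt.
Total executed instructions: 29.

29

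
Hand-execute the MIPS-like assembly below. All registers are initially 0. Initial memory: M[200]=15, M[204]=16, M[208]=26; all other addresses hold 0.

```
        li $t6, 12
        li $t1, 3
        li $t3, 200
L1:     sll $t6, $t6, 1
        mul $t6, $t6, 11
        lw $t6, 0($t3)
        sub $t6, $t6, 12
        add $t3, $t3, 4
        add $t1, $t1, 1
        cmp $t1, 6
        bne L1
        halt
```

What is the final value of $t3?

212

$t6=12
$t1=3
$t3=200
$t6=12<<1=24
$t6=24*11=264
$t6=M[200]=15
$t6=15-12=3
$t3=200+4=204
$t1=3+1=4
cmp $t1, 6  (cmp 4,6)
bne L1: taken
$t6=3<<1=6
$t6=6*11=66
$t6=M[204]=16
$t6=16-12=4
$t3=204+4=208
$t1=4+1=5
cmp $t1, 6  (cmp 5,6)
bne L1: taken
$t6=4<<1=8
$t6=8*11=88
$t6=M[208]=26
$t6=26-12=14
$t3=208+4=212
$t1=5+1=6
cmp $t1, 6  (cmp 6,6)
bne L1: not taken
halt.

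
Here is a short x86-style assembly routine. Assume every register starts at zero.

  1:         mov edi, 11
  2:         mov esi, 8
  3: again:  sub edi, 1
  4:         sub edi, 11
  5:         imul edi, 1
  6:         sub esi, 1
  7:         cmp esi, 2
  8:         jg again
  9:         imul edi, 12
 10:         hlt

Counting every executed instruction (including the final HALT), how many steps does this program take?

40

mov edi, 11 → edi=11
mov esi, 8 → esi=8
sub edi, 1 → edi=11-1=10
sub edi, 11 → edi=10-11=-1
imul edi, 1 → edi=(-1)*1=-1
sub esi, 1 → esi=8-1=7
cmp esi, 2  (cmp 7,2)
jg again: taken
sub edi, 1 → edi=(-1)-1=-2
sub edi, 11 → edi=(-2)-11=-13
imul edi, 1 → edi=(-13)*1=-13
sub esi, 1 → esi=7-1=6
cmp esi, 2  (cmp 6,2)
jg again: taken
sub edi, 1 → edi=(-13)-1=-14
sub edi, 11 → edi=(-14)-11=-25
imul edi, 1 → edi=(-25)*1=-25
sub esi, 1 → esi=6-1=5
cmp esi, 2  (cmp 5,2)
jg again: taken
sub edi, 1 → edi=(-25)-1=-26
sub edi, 11 → edi=(-26)-11=-37
imul edi, 1 → edi=(-37)*1=-37
sub esi, 1 → esi=5-1=4
cmp esi, 2  (cmp 4,2)
jg again: taken
sub edi, 1 → edi=(-37)-1=-38
sub edi, 11 → edi=(-38)-11=-49
imul edi, 1 → edi=(-49)*1=-49
sub esi, 1 → esi=4-1=3
cmp esi, 2  (cmp 3,2)
jg again: taken
sub edi, 1 → edi=(-49)-1=-50
sub edi, 11 → edi=(-50)-11=-61
imul edi, 1 → edi=(-61)*1=-61
sub esi, 1 → esi=3-1=2
cmp esi, 2  (cmp 2,2)
jg again: not taken
imul edi, 12 → edi=(-61)*12=-732
halt.
Total executed instructions: 40.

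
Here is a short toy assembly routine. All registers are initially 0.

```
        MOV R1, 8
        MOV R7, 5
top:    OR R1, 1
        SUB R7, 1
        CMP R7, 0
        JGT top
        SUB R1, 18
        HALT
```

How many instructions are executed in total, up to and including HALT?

R1=8
R7=5
R1=8|1=9
R7=5-1=4
CMP R7, 0  (cmp 4,0)
JGT top: taken
R1=9|1=9
R7=4-1=3
CMP R7, 0  (cmp 3,0)
JGT top: taken
R1=9|1=9
R7=3-1=2
CMP R7, 0  (cmp 2,0)
JGT top: taken
R1=9|1=9
R7=2-1=1
CMP R7, 0  (cmp 1,0)
JGT top: taken
R1=9|1=9
R7=1-1=0
CMP R7, 0  (cmp 0,0)
JGT top: not taken
R1=9-18=-9
halt.
Total executed instructions: 24.

24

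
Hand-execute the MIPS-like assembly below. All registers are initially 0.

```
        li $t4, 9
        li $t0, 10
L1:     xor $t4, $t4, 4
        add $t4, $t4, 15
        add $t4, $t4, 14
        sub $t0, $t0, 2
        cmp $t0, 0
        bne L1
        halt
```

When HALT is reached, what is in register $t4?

158

$t4=9
$t0=10
$t4=9^4=13
$t4=13+15=28
$t4=28+14=42
$t0=10-2=8
cmp $t0, 0  (cmp 8,0)
bne L1: taken
$t4=42^4=46
$t4=46+15=61
$t4=61+14=75
$t0=8-2=6
cmp $t0, 0  (cmp 6,0)
bne L1: taken
$t4=75^4=79
$t4=79+15=94
$t4=94+14=108
$t0=6-2=4
cmp $t0, 0  (cmp 4,0)
bne L1: taken
$t4=108^4=104
$t4=104+15=119
$t4=119+14=133
$t0=4-2=2
cmp $t0, 0  (cmp 2,0)
bne L1: taken
$t4=133^4=129
$t4=129+15=144
$t4=144+14=158
$t0=2-2=0
cmp $t0, 0  (cmp 0,0)
bne L1: not taken
halt.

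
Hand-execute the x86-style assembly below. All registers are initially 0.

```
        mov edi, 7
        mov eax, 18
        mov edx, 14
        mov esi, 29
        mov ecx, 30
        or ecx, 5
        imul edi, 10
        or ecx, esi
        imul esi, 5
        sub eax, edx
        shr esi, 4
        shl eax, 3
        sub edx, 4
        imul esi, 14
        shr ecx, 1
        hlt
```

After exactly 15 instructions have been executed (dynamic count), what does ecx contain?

mov edi, 7 → edi=7
mov eax, 18 → eax=18
mov edx, 14 → edx=14
mov esi, 29 → esi=29
mov ecx, 30 → ecx=30
or ecx, 5 → ecx=30|5=31
imul edi, 10 → edi=7*10=70
or ecx, esi → ecx=31|29=31
imul esi, 5 → esi=29*5=145
sub eax, edx → eax=18-14=4
shr esi, 4 → esi=145>>4=9
shl eax, 3 → eax=4<<3=32
sub edx, 4 → edx=14-4=10
imul esi, 14 → esi=9*14=126
shr ecx, 1 → ecx=31>>1=15
After step 15: ecx = 15.

15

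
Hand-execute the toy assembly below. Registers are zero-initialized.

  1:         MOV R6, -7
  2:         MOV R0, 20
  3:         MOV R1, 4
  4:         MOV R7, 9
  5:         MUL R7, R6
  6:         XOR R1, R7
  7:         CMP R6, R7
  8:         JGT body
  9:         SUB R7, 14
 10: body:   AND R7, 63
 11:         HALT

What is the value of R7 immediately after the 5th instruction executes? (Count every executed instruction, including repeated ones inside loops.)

MOV R6, -7 → R6=-7
MOV R0, 20 → R0=20
MOV R1, 4 → R1=4
MOV R7, 9 → R7=9
MUL R7, R6 → R7=9*(-7)=-63
After step 5: R7 = -63.

-63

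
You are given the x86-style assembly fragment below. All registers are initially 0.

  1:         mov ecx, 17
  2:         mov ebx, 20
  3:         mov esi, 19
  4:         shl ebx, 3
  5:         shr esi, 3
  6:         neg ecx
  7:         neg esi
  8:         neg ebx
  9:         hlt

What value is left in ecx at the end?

ecx=17
ebx=20
esi=19
ebx=20<<3=160
esi=19>>3=2
ecx=-(17)=-17
esi=-(2)=-2
ebx=-(160)=-160
halt.

-17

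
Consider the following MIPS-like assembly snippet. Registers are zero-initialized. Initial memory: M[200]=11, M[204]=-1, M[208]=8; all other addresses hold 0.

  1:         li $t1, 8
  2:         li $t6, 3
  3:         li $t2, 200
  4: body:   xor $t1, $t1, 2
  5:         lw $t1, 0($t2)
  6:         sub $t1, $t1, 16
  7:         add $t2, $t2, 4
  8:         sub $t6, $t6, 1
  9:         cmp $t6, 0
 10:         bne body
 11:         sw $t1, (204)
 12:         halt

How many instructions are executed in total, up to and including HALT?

26

$t1=8
$t6=3
$t2=200
$t1=8^2=10
$t1=M[200]=11
$t1=11-16=-5
$t2=200+4=204
$t6=3-1=2
cmp $t6, 0  (cmp 2,0)
bne body: taken
$t1=(-5)^2=-7
$t1=M[204]=-1
$t1=(-1)-16=-17
$t2=204+4=208
$t6=2-1=1
cmp $t6, 0  (cmp 1,0)
bne body: taken
$t1=(-17)^2=-19
$t1=M[208]=8
$t1=8-16=-8
$t2=208+4=212
$t6=1-1=0
cmp $t6, 0  (cmp 0,0)
bne body: not taken
sw $t1, (204) → M[204]=-8
halt.
Total executed instructions: 26.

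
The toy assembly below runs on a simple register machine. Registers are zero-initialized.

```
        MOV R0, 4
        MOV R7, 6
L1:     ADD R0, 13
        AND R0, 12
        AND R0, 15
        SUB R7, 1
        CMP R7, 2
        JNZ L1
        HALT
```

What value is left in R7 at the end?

2

R0=4
R7=6
R0=4+13=17
R0=17&12=0
R0=0&15=0
R7=6-1=5
CMP R7, 2  (cmp 5,2)
JNZ L1: taken
R0=0+13=13
R0=13&12=12
R0=12&15=12
R7=5-1=4
CMP R7, 2  (cmp 4,2)
JNZ L1: taken
R0=12+13=25
R0=25&12=8
R0=8&15=8
R7=4-1=3
CMP R7, 2  (cmp 3,2)
JNZ L1: taken
R0=8+13=21
R0=21&12=4
R0=4&15=4
R7=3-1=2
CMP R7, 2  (cmp 2,2)
JNZ L1: not taken
halt.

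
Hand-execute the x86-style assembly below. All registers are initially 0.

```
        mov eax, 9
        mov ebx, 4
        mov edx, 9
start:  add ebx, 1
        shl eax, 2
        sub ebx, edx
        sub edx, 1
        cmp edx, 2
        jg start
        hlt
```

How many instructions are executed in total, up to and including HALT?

46

mov eax, 9 → eax=9
mov ebx, 4 → ebx=4
mov edx, 9 → edx=9
add ebx, 1 → ebx=4+1=5
shl eax, 2 → eax=9<<2=36
sub ebx, edx → ebx=5-9=-4
sub edx, 1 → edx=9-1=8
cmp edx, 2  (cmp 8,2)
jg start: taken
add ebx, 1 → ebx=(-4)+1=-3
shl eax, 2 → eax=36<<2=144
sub ebx, edx → ebx=(-3)-8=-11
sub edx, 1 → edx=8-1=7
cmp edx, 2  (cmp 7,2)
jg start: taken
add ebx, 1 → ebx=(-11)+1=-10
shl eax, 2 → eax=144<<2=576
sub ebx, edx → ebx=(-10)-7=-17
sub edx, 1 → edx=7-1=6
cmp edx, 2  (cmp 6,2)
jg start: taken
add ebx, 1 → ebx=(-17)+1=-16
shl eax, 2 → eax=576<<2=2304
sub ebx, edx → ebx=(-16)-6=-22
sub edx, 1 → edx=6-1=5
cmp edx, 2  (cmp 5,2)
jg start: taken
add ebx, 1 → ebx=(-22)+1=-21
shl eax, 2 → eax=2304<<2=9216
sub ebx, edx → ebx=(-21)-5=-26
sub edx, 1 → edx=5-1=4
cmp edx, 2  (cmp 4,2)
jg start: taken
add ebx, 1 → ebx=(-26)+1=-25
shl eax, 2 → eax=9216<<2=36864
sub ebx, edx → ebx=(-25)-4=-29
sub edx, 1 → edx=4-1=3
cmp edx, 2  (cmp 3,2)
jg start: taken
add ebx, 1 → ebx=(-29)+1=-28
shl eax, 2 → eax=36864<<2=147456
sub ebx, edx → ebx=(-28)-3=-31
sub edx, 1 → edx=3-1=2
cmp edx, 2  (cmp 2,2)
jg start: not taken
halt.
Total executed instructions: 46.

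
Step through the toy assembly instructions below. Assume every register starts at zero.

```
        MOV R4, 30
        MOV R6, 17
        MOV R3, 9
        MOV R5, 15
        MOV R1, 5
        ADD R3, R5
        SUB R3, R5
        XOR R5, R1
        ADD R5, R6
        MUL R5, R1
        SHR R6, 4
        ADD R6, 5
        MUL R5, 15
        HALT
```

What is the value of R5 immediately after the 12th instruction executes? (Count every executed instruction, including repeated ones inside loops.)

R4=30
R6=17
R3=9
R5=15
R1=5
R3=9+15=24
R3=24-15=9
R5=15^5=10
R5=10+17=27
R5=27*5=135
R6=17>>4=1
R6=1+5=6
After step 12: R5 = 135.

135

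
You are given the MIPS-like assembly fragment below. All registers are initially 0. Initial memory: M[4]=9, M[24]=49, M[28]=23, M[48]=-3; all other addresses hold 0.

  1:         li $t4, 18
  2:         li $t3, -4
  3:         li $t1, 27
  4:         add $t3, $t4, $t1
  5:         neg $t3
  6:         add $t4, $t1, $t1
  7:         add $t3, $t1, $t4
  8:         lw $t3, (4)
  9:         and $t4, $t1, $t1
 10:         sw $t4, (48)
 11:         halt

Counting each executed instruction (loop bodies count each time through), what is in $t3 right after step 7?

$t4=18
$t3=-4
$t1=27
$t3=18+27=45
$t3=-(45)=-45
$t4=27+27=54
$t3=27+54=81
After step 7: $t3 = 81.

81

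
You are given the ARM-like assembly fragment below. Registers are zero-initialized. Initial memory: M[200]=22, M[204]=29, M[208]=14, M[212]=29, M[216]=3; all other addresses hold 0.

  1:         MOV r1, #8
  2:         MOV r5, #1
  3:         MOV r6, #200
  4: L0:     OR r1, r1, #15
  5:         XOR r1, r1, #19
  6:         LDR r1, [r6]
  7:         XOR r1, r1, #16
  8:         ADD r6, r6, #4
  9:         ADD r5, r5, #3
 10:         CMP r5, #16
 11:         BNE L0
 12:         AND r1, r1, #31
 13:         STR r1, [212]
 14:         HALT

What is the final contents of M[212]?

after MOV r1, #8: r1=8
after MOV r5, #1: r5=1
after MOV r6, #200: r6=200
after OR r1, r1, #15: r1=8|15=15
after XOR r1, r1, #19: r1=15^19=28
after LDR r1, [r6]: r1=M[200]=22
after XOR r1, r1, #16: r1=22^16=6
after ADD r6, r6, #4: r6=200+4=204
after ADD r5, r5, #3: r5=1+3=4
CMP r5, #16  (cmp 4,16)
BNE L0: taken
after OR r1, r1, #15: r1=6|15=15
after XOR r1, r1, #19: r1=15^19=28
after LDR r1, [r6]: r1=M[204]=29
after XOR r1, r1, #16: r1=29^16=13
after ADD r6, r6, #4: r6=204+4=208
after ADD r5, r5, #3: r5=4+3=7
CMP r5, #16  (cmp 7,16)
BNE L0: taken
after OR r1, r1, #15: r1=13|15=15
after XOR r1, r1, #19: r1=15^19=28
after LDR r1, [r6]: r1=M[208]=14
after XOR r1, r1, #16: r1=14^16=30
after ADD r6, r6, #4: r6=208+4=212
after ADD r5, r5, #3: r5=7+3=10
CMP r5, #16  (cmp 10,16)
BNE L0: taken
after OR r1, r1, #15: r1=30|15=31
after XOR r1, r1, #19: r1=31^19=12
after LDR r1, [r6]: r1=M[212]=29
after XOR r1, r1, #16: r1=29^16=13
after ADD r6, r6, #4: r6=212+4=216
after ADD r5, r5, #3: r5=10+3=13
CMP r5, #16  (cmp 13,16)
BNE L0: taken
after OR r1, r1, #15: r1=13|15=15
after XOR r1, r1, #19: r1=15^19=28
after LDR r1, [r6]: r1=M[216]=3
after XOR r1, r1, #16: r1=3^16=19
after ADD r6, r6, #4: r6=216+4=220
after ADD r5, r5, #3: r5=13+3=16
CMP r5, #16  (cmp 16,16)
BNE L0: not taken
after AND r1, r1, #31: r1=19&31=19
STR r1, [212] → M[212]=19
halt.

19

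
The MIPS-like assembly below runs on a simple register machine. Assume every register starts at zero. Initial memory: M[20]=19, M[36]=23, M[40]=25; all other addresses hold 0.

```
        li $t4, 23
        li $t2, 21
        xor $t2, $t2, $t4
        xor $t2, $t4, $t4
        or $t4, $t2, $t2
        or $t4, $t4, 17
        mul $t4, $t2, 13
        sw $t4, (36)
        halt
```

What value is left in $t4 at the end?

0

after li $t4, 23: $t4=23
after li $t2, 21: $t2=21
after xor $t2, $t2, $t4: $t2=21^23=2
after xor $t2, $t4, $t4: $t2=23^23=0
after or $t4, $t2, $t2: $t4=0|0=0
after or $t4, $t4, 17: $t4=0|17=17
after mul $t4, $t2, 13: $t4=0*13=0
sw $t4, (36) → M[36]=0
halt.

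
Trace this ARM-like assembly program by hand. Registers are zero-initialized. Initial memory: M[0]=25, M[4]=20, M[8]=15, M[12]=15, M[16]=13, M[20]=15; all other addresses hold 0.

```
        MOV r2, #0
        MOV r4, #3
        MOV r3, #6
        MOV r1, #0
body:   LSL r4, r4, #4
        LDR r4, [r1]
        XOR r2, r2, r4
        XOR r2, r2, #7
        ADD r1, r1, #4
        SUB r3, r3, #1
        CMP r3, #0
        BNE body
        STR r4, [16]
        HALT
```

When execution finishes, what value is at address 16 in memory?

MOV r2, #0 → r2=0
MOV r4, #3 → r4=3
MOV r3, #6 → r3=6
MOV r1, #0 → r1=0
LSL r4, r4, #4 → r4=3<<4=48
LDR r4, [r1] → r4=M[0]=25
XOR r2, r2, r4 → r2=0^25=25
XOR r2, r2, #7 → r2=25^7=30
ADD r1, r1, #4 → r1=0+4=4
SUB r3, r3, #1 → r3=6-1=5
CMP r3, #0  (cmp 5,0)
BNE body: taken
LSL r4, r4, #4 → r4=25<<4=400
LDR r4, [r1] → r4=M[4]=20
XOR r2, r2, r4 → r2=30^20=10
XOR r2, r2, #7 → r2=10^7=13
ADD r1, r1, #4 → r1=4+4=8
SUB r3, r3, #1 → r3=5-1=4
CMP r3, #0  (cmp 4,0)
BNE body: taken
LSL r4, r4, #4 → r4=20<<4=320
LDR r4, [r1] → r4=M[8]=15
XOR r2, r2, r4 → r2=13^15=2
XOR r2, r2, #7 → r2=2^7=5
ADD r1, r1, #4 → r1=8+4=12
SUB r3, r3, #1 → r3=4-1=3
CMP r3, #0  (cmp 3,0)
BNE body: taken
LSL r4, r4, #4 → r4=15<<4=240
LDR r4, [r1] → r4=M[12]=15
XOR r2, r2, r4 → r2=5^15=10
XOR r2, r2, #7 → r2=10^7=13
ADD r1, r1, #4 → r1=12+4=16
SUB r3, r3, #1 → r3=3-1=2
CMP r3, #0  (cmp 2,0)
BNE body: taken
LSL r4, r4, #4 → r4=15<<4=240
LDR r4, [r1] → r4=M[16]=13
XOR r2, r2, r4 → r2=13^13=0
XOR r2, r2, #7 → r2=0^7=7
ADD r1, r1, #4 → r1=16+4=20
SUB r3, r3, #1 → r3=2-1=1
CMP r3, #0  (cmp 1,0)
BNE body: taken
LSL r4, r4, #4 → r4=13<<4=208
LDR r4, [r1] → r4=M[20]=15
XOR r2, r2, r4 → r2=7^15=8
XOR r2, r2, #7 → r2=8^7=15
ADD r1, r1, #4 → r1=20+4=24
SUB r3, r3, #1 → r3=1-1=0
CMP r3, #0  (cmp 0,0)
BNE body: not taken
STR r4, [16] → M[16]=15
halt.

15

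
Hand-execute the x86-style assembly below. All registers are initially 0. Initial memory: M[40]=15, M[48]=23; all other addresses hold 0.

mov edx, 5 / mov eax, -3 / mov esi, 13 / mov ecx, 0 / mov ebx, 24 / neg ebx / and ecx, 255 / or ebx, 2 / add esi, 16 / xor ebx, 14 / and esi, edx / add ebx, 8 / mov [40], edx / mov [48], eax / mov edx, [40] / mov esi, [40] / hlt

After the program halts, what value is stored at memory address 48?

edx=5
eax=-3
esi=13
ecx=0
ebx=24
ebx=-(24)=-24
ecx=0&255=0
ebx=(-24)|2=-22
esi=13+16=29
ebx=(-22)^14=-28
esi=29&5=5
ebx=(-28)+8=-20
mov [40], edx → M[40]=5
mov [48], eax → M[48]=-3
edx=M[40]=5
esi=M[40]=5
halt.

-3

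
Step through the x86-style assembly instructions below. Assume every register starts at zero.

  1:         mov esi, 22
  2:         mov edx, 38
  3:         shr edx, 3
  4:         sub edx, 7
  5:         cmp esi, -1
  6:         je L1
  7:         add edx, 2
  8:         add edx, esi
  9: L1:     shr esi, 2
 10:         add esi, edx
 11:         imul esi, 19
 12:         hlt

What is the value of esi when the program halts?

494

esi=22
edx=38
edx=38>>3=4
edx=4-7=-3
cmp esi, -1  (cmp 22,-1)
je L1: not taken
edx=(-3)+2=-1
edx=(-1)+22=21
esi=22>>2=5
esi=5+21=26
esi=26*19=494
halt.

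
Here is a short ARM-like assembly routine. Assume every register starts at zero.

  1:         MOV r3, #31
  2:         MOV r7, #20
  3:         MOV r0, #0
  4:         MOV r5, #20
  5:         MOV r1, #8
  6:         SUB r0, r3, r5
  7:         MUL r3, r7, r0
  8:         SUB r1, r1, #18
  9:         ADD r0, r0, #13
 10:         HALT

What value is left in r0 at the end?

24

after MOV r3, #31: r3=31
after MOV r7, #20: r7=20
after MOV r0, #0: r0=0
after MOV r5, #20: r5=20
after MOV r1, #8: r1=8
after SUB r0, r3, r5: r0=31-20=11
after MUL r3, r7, r0: r3=20*11=220
after SUB r1, r1, #18: r1=8-18=-10
after ADD r0, r0, #13: r0=11+13=24
halt.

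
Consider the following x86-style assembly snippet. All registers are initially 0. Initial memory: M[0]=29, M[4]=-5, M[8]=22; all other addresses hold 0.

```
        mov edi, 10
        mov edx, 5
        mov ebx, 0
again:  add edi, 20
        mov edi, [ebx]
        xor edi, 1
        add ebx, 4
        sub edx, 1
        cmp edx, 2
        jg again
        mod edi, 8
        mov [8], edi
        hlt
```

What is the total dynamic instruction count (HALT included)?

after mov edi, 10: edi=10
after mov edx, 5: edx=5
after mov ebx, 0: ebx=0
after add edi, 20: edi=10+20=30
after mov edi, [ebx]: edi=M[0]=29
after xor edi, 1: edi=29^1=28
after add ebx, 4: ebx=0+4=4
after sub edx, 1: edx=5-1=4
cmp edx, 2  (cmp 4,2)
jg again: taken
after add edi, 20: edi=28+20=48
after mov edi, [ebx]: edi=M[4]=-5
after xor edi, 1: edi=(-5)^1=-6
after add ebx, 4: ebx=4+4=8
after sub edx, 1: edx=4-1=3
cmp edx, 2  (cmp 3,2)
jg again: taken
after add edi, 20: edi=(-6)+20=14
after mov edi, [ebx]: edi=M[8]=22
after xor edi, 1: edi=22^1=23
after add ebx, 4: ebx=8+4=12
after sub edx, 1: edx=3-1=2
cmp edx, 2  (cmp 2,2)
jg again: not taken
after mod edi, 8: edi=23%8=7
mov [8], edi → M[8]=7
halt.
Total executed instructions: 27.

27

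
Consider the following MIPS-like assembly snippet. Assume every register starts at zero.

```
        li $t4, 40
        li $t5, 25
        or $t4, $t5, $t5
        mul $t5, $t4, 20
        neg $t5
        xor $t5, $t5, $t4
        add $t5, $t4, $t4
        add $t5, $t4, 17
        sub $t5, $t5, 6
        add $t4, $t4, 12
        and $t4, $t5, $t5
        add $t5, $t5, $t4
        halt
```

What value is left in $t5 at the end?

li $t4, 40 → $t4=40
li $t5, 25 → $t5=25
or $t4, $t5, $t5 → $t4=25|25=25
mul $t5, $t4, 20 → $t5=25*20=500
neg $t5 → $t5=-(500)=-500
xor $t5, $t5, $t4 → $t5=(-500)^25=-491
add $t5, $t4, $t4 → $t5=25+25=50
add $t5, $t4, 17 → $t5=25+17=42
sub $t5, $t5, 6 → $t5=42-6=36
add $t4, $t4, 12 → $t4=25+12=37
and $t4, $t5, $t5 → $t4=36&36=36
add $t5, $t5, $t4 → $t5=36+36=72
halt.

72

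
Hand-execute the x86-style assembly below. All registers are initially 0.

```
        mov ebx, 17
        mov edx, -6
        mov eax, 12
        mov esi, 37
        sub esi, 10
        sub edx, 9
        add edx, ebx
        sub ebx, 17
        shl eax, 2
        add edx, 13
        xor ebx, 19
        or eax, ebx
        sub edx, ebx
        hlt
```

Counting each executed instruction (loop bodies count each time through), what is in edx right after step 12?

15

after mov ebx, 17: ebx=17
after mov edx, -6: edx=-6
after mov eax, 12: eax=12
after mov esi, 37: esi=37
after sub esi, 10: esi=37-10=27
after sub edx, 9: edx=(-6)-9=-15
after add edx, ebx: edx=(-15)+17=2
after sub ebx, 17: ebx=17-17=0
after shl eax, 2: eax=12<<2=48
after add edx, 13: edx=2+13=15
after xor ebx, 19: ebx=0^19=19
after or eax, ebx: eax=48|19=51
After step 12: edx = 15.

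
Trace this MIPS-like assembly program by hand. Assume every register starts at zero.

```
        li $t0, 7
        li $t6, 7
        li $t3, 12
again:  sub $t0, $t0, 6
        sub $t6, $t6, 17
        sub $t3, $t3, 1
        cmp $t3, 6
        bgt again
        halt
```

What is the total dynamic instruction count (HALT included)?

34

after li $t0, 7: $t0=7
after li $t6, 7: $t6=7
after li $t3, 12: $t3=12
after sub $t0, $t0, 6: $t0=7-6=1
after sub $t6, $t6, 17: $t6=7-17=-10
after sub $t3, $t3, 1: $t3=12-1=11
cmp $t3, 6  (cmp 11,6)
bgt again: taken
after sub $t0, $t0, 6: $t0=1-6=-5
after sub $t6, $t6, 17: $t6=(-10)-17=-27
after sub $t3, $t3, 1: $t3=11-1=10
cmp $t3, 6  (cmp 10,6)
bgt again: taken
after sub $t0, $t0, 6: $t0=(-5)-6=-11
after sub $t6, $t6, 17: $t6=(-27)-17=-44
after sub $t3, $t3, 1: $t3=10-1=9
cmp $t3, 6  (cmp 9,6)
bgt again: taken
after sub $t0, $t0, 6: $t0=(-11)-6=-17
after sub $t6, $t6, 17: $t6=(-44)-17=-61
after sub $t3, $t3, 1: $t3=9-1=8
cmp $t3, 6  (cmp 8,6)
bgt again: taken
after sub $t0, $t0, 6: $t0=(-17)-6=-23
after sub $t6, $t6, 17: $t6=(-61)-17=-78
after sub $t3, $t3, 1: $t3=8-1=7
cmp $t3, 6  (cmp 7,6)
bgt again: taken
after sub $t0, $t0, 6: $t0=(-23)-6=-29
after sub $t6, $t6, 17: $t6=(-78)-17=-95
after sub $t3, $t3, 1: $t3=7-1=6
cmp $t3, 6  (cmp 6,6)
bgt again: not taken
halt.
Total executed instructions: 34.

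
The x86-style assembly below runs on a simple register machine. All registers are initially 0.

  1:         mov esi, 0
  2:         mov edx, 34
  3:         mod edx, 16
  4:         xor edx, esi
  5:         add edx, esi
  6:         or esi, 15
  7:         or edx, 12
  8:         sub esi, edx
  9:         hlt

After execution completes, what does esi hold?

after mov esi, 0: esi=0
after mov edx, 34: edx=34
after mod edx, 16: edx=34%16=2
after xor edx, esi: edx=2^0=2
after add edx, esi: edx=2+0=2
after or esi, 15: esi=0|15=15
after or edx, 12: edx=2|12=14
after sub esi, edx: esi=15-14=1
halt.

1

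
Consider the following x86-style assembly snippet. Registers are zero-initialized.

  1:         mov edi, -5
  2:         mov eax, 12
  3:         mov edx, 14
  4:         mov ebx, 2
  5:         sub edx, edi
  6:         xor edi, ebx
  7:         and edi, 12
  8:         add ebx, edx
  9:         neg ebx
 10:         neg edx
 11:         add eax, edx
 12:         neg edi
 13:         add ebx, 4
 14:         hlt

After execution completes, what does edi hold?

mov edi, -5 → edi=-5
mov eax, 12 → eax=12
mov edx, 14 → edx=14
mov ebx, 2 → ebx=2
sub edx, edi → edx=14-(-5)=19
xor edi, ebx → edi=(-5)^2=-7
and edi, 12 → edi=(-7)&12=8
add ebx, edx → ebx=2+19=21
neg ebx → ebx=-(21)=-21
neg edx → edx=-(19)=-19
add eax, edx → eax=12+(-19)=-7
neg edi → edi=-(8)=-8
add ebx, 4 → ebx=(-21)+4=-17
halt.

-8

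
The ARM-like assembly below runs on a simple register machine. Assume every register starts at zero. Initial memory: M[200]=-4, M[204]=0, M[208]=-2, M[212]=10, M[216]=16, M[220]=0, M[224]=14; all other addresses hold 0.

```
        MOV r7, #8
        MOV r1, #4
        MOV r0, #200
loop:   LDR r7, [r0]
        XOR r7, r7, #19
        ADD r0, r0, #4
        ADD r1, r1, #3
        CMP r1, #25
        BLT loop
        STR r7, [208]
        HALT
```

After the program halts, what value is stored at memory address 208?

r7=8
r1=4
r0=200
r7=M[200]=-4
r7=(-4)^19=-17
r0=200+4=204
r1=4+3=7
CMP r1, #25  (cmp 7,25)
BLT loop: taken
r7=M[204]=0
r7=0^19=19
r0=204+4=208
r1=7+3=10
CMP r1, #25  (cmp 10,25)
BLT loop: taken
r7=M[208]=-2
r7=(-2)^19=-19
r0=208+4=212
r1=10+3=13
CMP r1, #25  (cmp 13,25)
BLT loop: taken
r7=M[212]=10
r7=10^19=25
r0=212+4=216
r1=13+3=16
CMP r1, #25  (cmp 16,25)
BLT loop: taken
r7=M[216]=16
r7=16^19=3
r0=216+4=220
r1=16+3=19
CMP r1, #25  (cmp 19,25)
BLT loop: taken
r7=M[220]=0
r7=0^19=19
r0=220+4=224
r1=19+3=22
CMP r1, #25  (cmp 22,25)
BLT loop: taken
r7=M[224]=14
r7=14^19=29
r0=224+4=228
r1=22+3=25
CMP r1, #25  (cmp 25,25)
BLT loop: not taken
STR r7, [208] → M[208]=29
halt.

29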